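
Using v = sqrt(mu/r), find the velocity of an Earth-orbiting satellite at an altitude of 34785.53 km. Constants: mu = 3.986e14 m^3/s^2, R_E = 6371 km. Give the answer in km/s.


r = R_E + alt = 6371.0 + 34785.53 = 41156.5300 km = 4.115653e+07 m
v = sqrt(mu/r) = sqrt(3.986e14 / 4.115653e+07) = 3112.0694 m/s = 3.1121 km/s

3.1121 km/s


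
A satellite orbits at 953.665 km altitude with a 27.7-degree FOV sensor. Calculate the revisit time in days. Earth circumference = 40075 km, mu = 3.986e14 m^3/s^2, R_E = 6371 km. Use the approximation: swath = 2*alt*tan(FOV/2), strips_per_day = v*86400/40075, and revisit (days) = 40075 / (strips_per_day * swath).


swath = 2*953.665*tan(0.2417281) = 470.2504 km
v = sqrt(mu/r) = 7376.9147 m/s = 7.3769 km/s
strips/day = v*86400/40075 = 7.3769*86400/40075 = 15.9043
coverage/day = strips * swath = 15.9043 * 470.2504 = 7479.0112 km
revisit = 40075 / 7479.0112 = 5.3583 days

5.3583 days


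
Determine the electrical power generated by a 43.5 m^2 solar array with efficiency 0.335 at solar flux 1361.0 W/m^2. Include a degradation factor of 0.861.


P = area * eta * S * degradation
P = 43.5 * 0.335 * 1361.0 * 0.861
P = 17076.3615 W

17076.3615 W


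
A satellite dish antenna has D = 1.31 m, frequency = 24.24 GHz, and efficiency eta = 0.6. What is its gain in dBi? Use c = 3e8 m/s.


lambda = c/f = 3e8 / 2.424e+10 = 0.01237624 m
G = eta*(pi*D/lambda)^2 = 0.6*(pi*1.31/0.01237624)^2
G = 66346.2390 (linear)
G = 10*log10(66346.2390) = 48.2182 dBi

48.2182 dBi


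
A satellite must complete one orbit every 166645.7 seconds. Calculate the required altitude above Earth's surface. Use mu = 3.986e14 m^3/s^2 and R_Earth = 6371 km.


T = 166645.7 s
r = (mu*T^2/(4*pi^2))^(1/3) = (3.986e14 * 166645.7^2 / (4*pi^2))^(1/3)
r = 6.545185e+07 m = 65451.8501 km
alt = r - R_E = 65451.8501 - 6371 = 59080.8501 km

59080.8501 km


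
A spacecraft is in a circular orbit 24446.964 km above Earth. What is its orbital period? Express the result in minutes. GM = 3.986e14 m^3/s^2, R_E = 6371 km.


r = 30817.9640 km = 3.0817964e+07 m
T = 2*pi*sqrt(r^3/mu) = 2*pi*sqrt(2.9269266e+22 / 3.986e14)
T = 53841.4982 s = 897.3583 min

897.3583 minutes


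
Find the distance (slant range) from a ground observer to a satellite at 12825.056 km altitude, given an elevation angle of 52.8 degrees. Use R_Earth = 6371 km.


h = 12825.056 km, el = 52.8 deg
d = -R_E*sin(el) + sqrt((R_E*sin(el))^2 + 2*R_E*h + h^2)
d = -6371.0000*sin(0.9215338) + sqrt((6371.0000*0.7965299)^2 + 2*6371.0000*12825.056 + 12825.056^2)
d = 13730.9301 km

13730.9301 km


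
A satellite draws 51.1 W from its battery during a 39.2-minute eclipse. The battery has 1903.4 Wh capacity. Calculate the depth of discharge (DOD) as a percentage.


E_used = P * t / 60 = 51.1 * 39.2 / 60 = 33.3853 Wh
DOD = E_used / E_total * 100 = 33.3853 / 1903.4 * 100
DOD = 1.7540 %

1.7540 %


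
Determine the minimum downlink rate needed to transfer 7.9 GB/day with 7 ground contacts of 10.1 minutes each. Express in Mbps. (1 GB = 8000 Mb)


total contact time = 7 * 10.1 * 60 = 4242.0000 s
data = 7.9 GB = 63200.0000 Mb
rate = 63200.0000 / 4242.0000 = 14.8986 Mbps

14.8986 Mbps


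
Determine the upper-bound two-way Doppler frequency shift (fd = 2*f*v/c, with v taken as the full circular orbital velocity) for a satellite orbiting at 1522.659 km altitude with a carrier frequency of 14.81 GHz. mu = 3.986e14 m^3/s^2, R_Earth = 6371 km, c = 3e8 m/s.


r = 7.893659e+06 m
v = sqrt(mu/r) = 7106.0698 m/s (worst-case radial velocity)
f = 14.81 GHz = 1.481e+10 Hz
fd = 2*f*v/c = 2*1.481e+10*7106.0698/3.0e+08
fd = 701605.9542 Hz

701605.9542 Hz


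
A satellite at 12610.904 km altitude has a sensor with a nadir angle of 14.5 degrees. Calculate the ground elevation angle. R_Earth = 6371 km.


r = R_E + alt = 18981.9040 km
Law of sines in the satellite / Earth-center / ground-point triangle:
  sin(nadir)/R_E = sin(90 + el)/r  =>  cos(el) = (r/R_E)*sin(nadir)
cos(el) = (18981.9040 / 6371.0000) * sin(14.5 deg) = 0.7459879
el = arccos(0.7459879) = 41.7560 deg
(Earth-central angle = 90 - nadir - el = 33.7440 deg)

41.7560 degrees


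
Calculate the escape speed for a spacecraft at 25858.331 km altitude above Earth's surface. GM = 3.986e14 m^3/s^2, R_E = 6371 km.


r = 6371.0 + 25858.331 = 32229.3310 km = 3.2229331e+07 m
v_esc = sqrt(2*mu/r) = sqrt(2*3.986e14 / 3.2229331e+07)
v_esc = 4973.4528 m/s = 4.9735 km/s

4.9735 km/s


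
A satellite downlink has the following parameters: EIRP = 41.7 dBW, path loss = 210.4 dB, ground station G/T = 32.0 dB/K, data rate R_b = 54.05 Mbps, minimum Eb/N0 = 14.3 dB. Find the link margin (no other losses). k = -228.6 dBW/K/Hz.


C/N0 = EIRP - FSPL + G/T - k = 41.7 - 210.4 + 32.0 - (-228.6)
C/N0 = 91.9000 dB-Hz
R_b = 54.05 Mbps = 5.405e+07 bps -> 10*log10(R_b) = 77.3280 dB-Hz
Eb/N0 = C/N0 - 10*log10(R_b) = 91.9000 - 77.3280 = 14.5720 dB
Margin = Eb/N0 - Eb/N0_req = 14.5720 - 14.3 = 0.272043 dB (link closes)

0.2720 dB


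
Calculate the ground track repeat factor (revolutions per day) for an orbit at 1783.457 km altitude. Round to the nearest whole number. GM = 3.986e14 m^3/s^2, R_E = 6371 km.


r = 8.154457e+06 m
T = 2*pi*sqrt(r^3/mu) = 7328.3093 s = 122.1385 min
revs/day = 1440 / 122.1385 = 11.7899
Rounded: 12 revolutions per day

12 revolutions per day


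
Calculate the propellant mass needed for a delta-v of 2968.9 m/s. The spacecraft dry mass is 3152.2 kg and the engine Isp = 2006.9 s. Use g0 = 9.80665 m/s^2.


ve = Isp * g0 = 2006.9 * 9.80665 = 19680.965885 m/s
mass ratio = exp(dv/ve) = exp(2968.9/19680.965885) = 1.16282378
m_prop = m_dry * (mr - 1) = 3152.2 * (1.16282378 - 1)
m_prop = 513.2531 kg

513.2531 kg


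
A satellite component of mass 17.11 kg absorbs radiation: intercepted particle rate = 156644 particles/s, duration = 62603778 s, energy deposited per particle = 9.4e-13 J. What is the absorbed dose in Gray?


Total energy deposited = rate * time * E_per
  = 156644 * 62603778 * 9.4e-13 = 9.2181 J
Dose = E_total / mass = 9.2181 / 17.11
Dose = 0.538756 Gy

0.5388 Gy


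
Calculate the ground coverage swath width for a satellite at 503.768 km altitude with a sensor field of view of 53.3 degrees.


FOV = 53.3 deg = 0.9302605 rad
swath = 2 * alt * tan(FOV/2) = 2 * 503.768 * tan(0.4651302)
swath = 2 * 503.768 * 0.5018547
swath = 505.6366 km

505.6366 km


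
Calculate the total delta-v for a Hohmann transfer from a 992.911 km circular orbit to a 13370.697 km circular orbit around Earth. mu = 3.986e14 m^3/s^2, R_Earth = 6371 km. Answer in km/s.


r1 = 7363.9110 km = 7.363911e+06 m
r2 = 19741.6970 km = 1.9741697e+07 m
dv1 = sqrt(mu/r1)*(sqrt(2*r2/(r1+r2)) - 1) = 1522.3414 m/s
dv2 = sqrt(mu/r2)*(1 - sqrt(2*r1/(r1+r2))) = 1181.2172 m/s
total dv = |dv1| + |dv2| = 1522.3414 + 1181.2172 = 2703.5586 m/s = 2.7036 km/s

2.7036 km/s


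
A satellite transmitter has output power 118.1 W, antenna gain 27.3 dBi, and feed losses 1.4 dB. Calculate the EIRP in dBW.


Pt = 118.1 W = 20.7225 dBW
EIRP = Pt_dBW + Gt - losses = 20.7225 + 27.3 - 1.4 = 46.6225 dBW

46.6225 dBW


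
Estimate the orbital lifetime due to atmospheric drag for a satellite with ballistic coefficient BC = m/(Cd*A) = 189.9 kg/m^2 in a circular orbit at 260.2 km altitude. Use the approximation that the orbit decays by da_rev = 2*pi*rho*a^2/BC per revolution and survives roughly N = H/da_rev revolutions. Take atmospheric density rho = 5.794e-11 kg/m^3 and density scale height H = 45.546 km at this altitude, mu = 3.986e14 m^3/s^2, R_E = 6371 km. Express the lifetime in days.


a = R_E + alt = 6631.2000 km = 6.6312e+06 m
da_rev = 2*pi*rho*a^2/BC = 2*pi*5.794e-11*(6.6312e+06)^2/189.9 = 84.298073 m per revolution
N = H/da_rev = 45546.0000 m / 84.298073 m = 540.2970 revolutions
P = 2*pi*sqrt(a^3/mu) = 5374.0216 s
lifetime = N*P = 540.2970 * 5374.0216 = 2.903568e+06 s = 33.6061 days

33.6061 days


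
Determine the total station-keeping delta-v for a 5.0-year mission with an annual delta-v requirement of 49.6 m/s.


dV = rate * years = 49.6 * 5.0
dV = 248.0000 m/s

248.0000 m/s


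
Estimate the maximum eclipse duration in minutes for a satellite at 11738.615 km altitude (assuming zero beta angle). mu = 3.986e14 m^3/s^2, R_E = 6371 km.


r = 18109.6150 km
T = 404.2256 min
Eclipse fraction = arcsin(R_E/r)/pi = arcsin(6371.0000/18109.6150)/pi
= arcsin(0.3518021)/pi = 0.114431
Eclipse duration = 0.114431 * 404.2256 = 46.2559 min

46.2559 minutes


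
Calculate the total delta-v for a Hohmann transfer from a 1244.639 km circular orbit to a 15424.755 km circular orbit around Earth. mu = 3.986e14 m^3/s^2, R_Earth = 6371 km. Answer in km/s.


r1 = 7615.6390 km = 7.615639e+06 m
r2 = 21795.7550 km = 2.1795755e+07 m
dv1 = sqrt(mu/r1)*(sqrt(2*r2/(r1+r2)) - 1) = 1573.0053 m/s
dv2 = sqrt(mu/r2)*(1 - sqrt(2*r1/(r1+r2))) = 1198.9785 m/s
total dv = |dv1| + |dv2| = 1573.0053 + 1198.9785 = 2771.9838 m/s = 2.7720 km/s

2.7720 km/s


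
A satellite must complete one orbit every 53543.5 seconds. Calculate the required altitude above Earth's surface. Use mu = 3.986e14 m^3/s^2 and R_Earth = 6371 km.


T = 53543.5 s
r = (mu*T^2/(4*pi^2))^(1/3) = (3.986e14 * 53543.5^2 / (4*pi^2))^(1/3)
r = 3.0704146e+07 m = 30704.1461 km
alt = r - R_E = 30704.1461 - 6371 = 24333.1461 km

24333.1461 km


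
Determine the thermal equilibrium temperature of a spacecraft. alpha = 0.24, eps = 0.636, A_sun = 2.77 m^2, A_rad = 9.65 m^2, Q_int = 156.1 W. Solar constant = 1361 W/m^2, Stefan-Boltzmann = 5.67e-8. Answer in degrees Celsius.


Numerator = alpha*S*A_sun + Q_int = 0.24*1361*2.77 + 156.1 = 1060.8928 W
Denominator = eps*sigma*A_rad = 0.636*5.67e-8*9.65 = 3.4799058e-07 W/K^4
T^4 = 3.0486251e+09 K^4
T = 234.9774 K = -38.1726 C

-38.1726 degrees Celsius


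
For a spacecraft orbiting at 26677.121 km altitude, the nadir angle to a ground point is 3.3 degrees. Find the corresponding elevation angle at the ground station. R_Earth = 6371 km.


r = R_E + alt = 33048.1210 km
Law of sines in the satellite / Earth-center / ground-point triangle:
  sin(nadir)/R_E = sin(90 + el)/r  =>  cos(el) = (r/R_E)*sin(nadir)
cos(el) = (33048.1210 / 6371.0000) * sin(3.3 deg) = 0.2986004
el = arccos(0.2986004) = 72.6264 deg
(Earth-central angle = 90 - nadir - el = 14.0736 deg)

72.6264 degrees


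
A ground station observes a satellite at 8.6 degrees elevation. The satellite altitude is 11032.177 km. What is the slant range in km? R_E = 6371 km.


h = 11032.177 km, el = 8.6 deg
d = -R_E*sin(el) + sqrt((R_E*sin(el))^2 + 2*R_E*h + h^2)
d = -6371.0000*sin(0.1500983) + sqrt((6371.0000*0.1495353)^2 + 2*6371.0000*11032.177 + 11032.177^2)
d = 15270.3972 km

15270.3972 km


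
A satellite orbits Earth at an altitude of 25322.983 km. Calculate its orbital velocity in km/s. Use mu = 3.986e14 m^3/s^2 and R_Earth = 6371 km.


r = R_E + alt = 6371.0 + 25322.983 = 31693.9830 km = 3.1693983e+07 m
v = sqrt(mu/r) = sqrt(3.986e14 / 3.1693983e+07) = 3546.3389 m/s = 3.5463 km/s

3.5463 km/s


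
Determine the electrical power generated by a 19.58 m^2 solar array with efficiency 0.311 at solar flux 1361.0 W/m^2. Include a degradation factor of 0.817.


P = area * eta * S * degradation
P = 19.58 * 0.311 * 1361.0 * 0.817
P = 6771.0069 W

6771.0069 W


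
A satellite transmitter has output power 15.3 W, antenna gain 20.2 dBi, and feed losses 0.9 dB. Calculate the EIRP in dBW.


Pt = 15.3 W = 11.8469 dBW
EIRP = Pt_dBW + Gt - losses = 11.8469 + 20.2 - 0.9 = 31.1469 dBW

31.1469 dBW


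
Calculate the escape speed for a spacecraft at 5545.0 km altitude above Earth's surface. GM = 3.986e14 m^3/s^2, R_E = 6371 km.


r = 6371.0 + 5545.0 = 11916.0000 km = 1.1916e+07 m
v_esc = sqrt(2*mu/r) = sqrt(2*3.986e14 / 1.1916e+07)
v_esc = 8179.3426 m/s = 8.1793 km/s

8.1793 km/s


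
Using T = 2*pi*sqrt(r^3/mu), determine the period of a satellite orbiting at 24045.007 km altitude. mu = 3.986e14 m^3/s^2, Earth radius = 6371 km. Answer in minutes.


r = 30416.0070 km = 3.0416007e+07 m
T = 2*pi*sqrt(r^3/mu) = 2*pi*sqrt(2.8138866e+22 / 3.986e14)
T = 52791.5630 s = 879.8594 min

879.8594 minutes


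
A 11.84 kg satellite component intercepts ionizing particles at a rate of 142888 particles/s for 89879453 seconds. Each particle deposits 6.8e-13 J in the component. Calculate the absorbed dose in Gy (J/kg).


Total energy deposited = rate * time * E_per
  = 142888 * 89879453 * 6.8e-13 = 8.7330 J
Dose = E_total / mass = 8.7330 / 11.84
Dose = 0.7375872 Gy

0.7376 Gy


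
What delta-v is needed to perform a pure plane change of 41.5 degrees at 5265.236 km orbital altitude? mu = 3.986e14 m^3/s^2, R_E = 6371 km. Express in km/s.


r = 11636.2360 km = 1.1636236e+07 m
V = sqrt(mu/r) = 5852.7825 m/s
di = 41.5 deg = 0.7243116 rad
dV = 2*V*sin(di/2) = 2*5852.7825*sin(0.3621558)
dV = 4147.1768 m/s = 4.1472 km/s

4.1472 km/s


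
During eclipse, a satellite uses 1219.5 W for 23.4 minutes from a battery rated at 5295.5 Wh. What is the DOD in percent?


E_used = P * t / 60 = 1219.5 * 23.4 / 60 = 475.6050 Wh
DOD = E_used / E_total * 100 = 475.6050 / 5295.5 * 100
DOD = 8.9813 %

8.9813 %


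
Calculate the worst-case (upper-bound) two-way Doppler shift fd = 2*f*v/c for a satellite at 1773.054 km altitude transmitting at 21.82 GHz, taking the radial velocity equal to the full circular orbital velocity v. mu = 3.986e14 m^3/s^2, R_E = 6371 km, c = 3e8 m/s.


r = 8.144054e+06 m
v = sqrt(mu/r) = 6995.9762 m/s (worst-case radial velocity)
f = 21.82 GHz = 2.182e+10 Hz
fd = 2*f*v/c = 2*2.182e+10*6995.9762/3.0e+08
fd = 1.0176813e+06 Hz

1.0177e+06 Hz


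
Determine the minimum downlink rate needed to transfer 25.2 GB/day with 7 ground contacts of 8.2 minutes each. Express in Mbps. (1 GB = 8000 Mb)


total contact time = 7 * 8.2 * 60 = 3444.0000 s
data = 25.2 GB = 201600.0000 Mb
rate = 201600.0000 / 3444.0000 = 58.5366 Mbps

58.5366 Mbps


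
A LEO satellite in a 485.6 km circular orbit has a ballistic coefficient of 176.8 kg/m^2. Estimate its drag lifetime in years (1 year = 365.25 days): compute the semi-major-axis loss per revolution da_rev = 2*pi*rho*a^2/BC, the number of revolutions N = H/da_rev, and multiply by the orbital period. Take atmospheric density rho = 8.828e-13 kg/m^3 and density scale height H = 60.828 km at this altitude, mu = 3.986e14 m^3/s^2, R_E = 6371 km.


a = R_E + alt = 6856.6000 km = 6.8566e+06 m
da_rev = 2*pi*rho*a^2/BC = 2*pi*8.828e-13*(6.8566e+06)^2/176.8 = 1.474951 m per revolution
N = H/da_rev = 60828.0000 m / 1.474951 m = 41240.6951 revolutions
P = 2*pi*sqrt(a^3/mu) = 5650.3382 s
lifetime = N*P = 41240.6951 * 5650.3382 = 2.3302387e+08 s = 2697.0356 days
years = 2697.0356 / 365.25 = 7.3841 years

7.3841 years


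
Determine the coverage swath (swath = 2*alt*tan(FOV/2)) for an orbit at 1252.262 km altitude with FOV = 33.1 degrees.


FOV = 33.1 deg = 0.577704 rad
swath = 2 * alt * tan(FOV/2) = 2 * 1252.262 * tan(0.288852)
swath = 2 * 1252.262 * 0.297163
swath = 744.2518 km

744.2518 km


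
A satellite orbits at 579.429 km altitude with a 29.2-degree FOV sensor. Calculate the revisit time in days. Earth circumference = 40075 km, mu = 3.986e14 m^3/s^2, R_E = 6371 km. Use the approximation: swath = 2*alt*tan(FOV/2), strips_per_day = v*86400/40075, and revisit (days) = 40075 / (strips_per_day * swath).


swath = 2*579.429*tan(0.2548181) = 301.8599 km
v = sqrt(mu/r) = 7572.9108 m/s = 7.5729 km/s
strips/day = v*86400/40075 = 7.5729*86400/40075 = 16.3269
coverage/day = strips * swath = 16.3269 * 301.8599 = 4928.4287 km
revisit = 40075 / 4928.4287 = 8.1314 days

8.1314 days


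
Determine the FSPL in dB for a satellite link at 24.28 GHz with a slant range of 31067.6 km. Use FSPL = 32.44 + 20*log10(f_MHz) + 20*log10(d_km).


f = 24.28 GHz = 24280.0000 MHz
d = 31067.6 km
FSPL = 32.44 + 20*log10(24280.0000) + 20*log10(31067.6)
FSPL = 32.44 + 87.7050 + 89.8462
FSPL = 209.9911 dB

209.9911 dB


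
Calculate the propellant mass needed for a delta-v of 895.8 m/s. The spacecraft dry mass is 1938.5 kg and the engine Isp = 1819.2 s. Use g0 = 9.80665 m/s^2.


ve = Isp * g0 = 1819.2 * 9.80665 = 17840.257680 m/s
mass ratio = exp(dv/ve) = exp(895.8/17840.257680) = 1.05149428
m_prop = m_dry * (mr - 1) = 1938.5 * (1.05149428 - 1)
m_prop = 99.8217 kg

99.8217 kg


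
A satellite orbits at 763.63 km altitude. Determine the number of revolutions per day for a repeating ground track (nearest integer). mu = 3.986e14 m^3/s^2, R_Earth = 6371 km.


r = 7.13463e+06 m
T = 2*pi*sqrt(r^3/mu) = 5997.4744 s = 99.9579 min
revs/day = 1440 / 99.9579 = 14.4061
Rounded: 14 revolutions per day

14 revolutions per day


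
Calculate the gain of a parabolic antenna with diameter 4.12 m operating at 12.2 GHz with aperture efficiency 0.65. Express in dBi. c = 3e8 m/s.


lambda = c/f = 3e8 / 1.22e+10 = 0.02459016 m
G = eta*(pi*D/lambda)^2 = 0.65*(pi*4.12/0.02459016)^2
G = 180087.9631 (linear)
G = 10*log10(180087.9631) = 52.5548 dBi

52.5548 dBi


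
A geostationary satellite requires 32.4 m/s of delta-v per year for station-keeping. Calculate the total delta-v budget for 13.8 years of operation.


dV = rate * years = 32.4 * 13.8
dV = 447.1200 m/s

447.1200 m/s


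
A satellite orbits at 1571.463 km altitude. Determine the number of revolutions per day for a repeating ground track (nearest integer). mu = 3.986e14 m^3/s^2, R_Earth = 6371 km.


r = 7.942463e+06 m
T = 2*pi*sqrt(r^3/mu) = 7044.4002 s = 117.4067 min
revs/day = 1440 / 117.4067 = 12.2651
Rounded: 12 revolutions per day

12 revolutions per day


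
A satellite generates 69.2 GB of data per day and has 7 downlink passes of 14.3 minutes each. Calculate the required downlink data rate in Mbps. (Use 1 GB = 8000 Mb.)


total contact time = 7 * 14.3 * 60 = 6006.0000 s
data = 69.2 GB = 553600.0000 Mb
rate = 553600.0000 / 6006.0000 = 92.1745 Mbps

92.1745 Mbps


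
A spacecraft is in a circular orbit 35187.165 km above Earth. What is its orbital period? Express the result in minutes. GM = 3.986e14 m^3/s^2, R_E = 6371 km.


r = 41558.1650 km = 4.1558165e+07 m
T = 2*pi*sqrt(r^3/mu) = 2*pi*sqrt(7.177432e+22 / 3.986e14)
T = 84313.2375 s = 1405.2206 min

1405.2206 minutes


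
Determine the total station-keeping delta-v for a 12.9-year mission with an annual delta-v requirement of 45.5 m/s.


dV = rate * years = 45.5 * 12.9
dV = 586.9500 m/s

586.9500 m/s


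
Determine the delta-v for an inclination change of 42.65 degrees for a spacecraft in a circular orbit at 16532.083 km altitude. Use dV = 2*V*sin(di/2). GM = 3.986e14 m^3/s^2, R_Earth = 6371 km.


r = 22903.0830 km = 2.2903083e+07 m
V = sqrt(mu/r) = 4171.7827 m/s
di = 42.65 deg = 0.7443829 rad
dV = 2*V*sin(di/2) = 2*4171.7827*sin(0.3721915)
dV = 3034.2020 m/s = 3.0342 km/s

3.0342 km/s


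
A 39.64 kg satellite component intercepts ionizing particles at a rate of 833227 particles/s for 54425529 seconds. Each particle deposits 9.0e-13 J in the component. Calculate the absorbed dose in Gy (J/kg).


Total energy deposited = rate * time * E_per
  = 833227 * 54425529 * 9.0e-13 = 40.8139 J
Dose = E_total / mass = 40.8139 / 39.64
Dose = 1.0296 Gy

1.0296 Gy


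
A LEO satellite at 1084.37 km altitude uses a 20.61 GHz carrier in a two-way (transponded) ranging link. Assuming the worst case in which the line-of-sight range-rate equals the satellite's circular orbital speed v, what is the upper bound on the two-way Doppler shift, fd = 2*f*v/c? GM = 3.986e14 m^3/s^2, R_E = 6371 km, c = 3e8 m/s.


r = 7.45537e+06 m
v = sqrt(mu/r) = 7311.9640 m/s (worst-case radial velocity)
f = 20.61 GHz = 2.061e+10 Hz
fd = 2*f*v/c = 2*2.061e+10*7311.9640/3.0e+08
fd = 1.0046639e+06 Hz

1.0047e+06 Hz


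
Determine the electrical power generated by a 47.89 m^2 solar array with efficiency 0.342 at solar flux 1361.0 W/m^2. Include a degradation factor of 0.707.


P = area * eta * S * degradation
P = 47.89 * 0.342 * 1361.0 * 0.707
P = 15759.7195 W

15759.7195 W


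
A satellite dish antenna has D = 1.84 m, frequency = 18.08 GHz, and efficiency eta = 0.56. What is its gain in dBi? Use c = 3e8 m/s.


lambda = c/f = 3e8 / 1.808e+10 = 0.01659292 m
G = eta*(pi*D/lambda)^2 = 0.56*(pi*1.84/0.01659292)^2
G = 67963.8169 (linear)
G = 10*log10(67963.8169) = 48.3228 dBi

48.3228 dBi


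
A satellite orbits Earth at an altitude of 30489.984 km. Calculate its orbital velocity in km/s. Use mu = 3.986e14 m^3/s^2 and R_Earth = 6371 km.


r = R_E + alt = 6371.0 + 30489.984 = 36860.9840 km = 3.6860984e+07 m
v = sqrt(mu/r) = sqrt(3.986e14 / 3.6860984e+07) = 3288.4041 m/s = 3.2884 km/s

3.2884 km/s


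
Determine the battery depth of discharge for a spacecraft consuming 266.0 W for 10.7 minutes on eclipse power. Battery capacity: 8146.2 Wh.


E_used = P * t / 60 = 266.0 * 10.7 / 60 = 47.4367 Wh
DOD = E_used / E_total * 100 = 47.4367 / 8146.2 * 100
DOD = 0.5823165 %

0.5823 %


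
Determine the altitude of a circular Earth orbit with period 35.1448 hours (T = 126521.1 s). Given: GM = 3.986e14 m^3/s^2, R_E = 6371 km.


T = 126521.1 s
r = (mu*T^2/(4*pi^2))^(1/3) = (3.986e14 * 126521.1^2 / (4*pi^2))^(1/3)
r = 5.4471311e+07 m = 54471.3107 km
alt = r - R_E = 54471.3107 - 6371 = 48100.3107 km

48100.3107 km


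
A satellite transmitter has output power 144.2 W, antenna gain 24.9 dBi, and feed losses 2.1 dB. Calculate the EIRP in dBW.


Pt = 144.2 W = 21.5897 dBW
EIRP = Pt_dBW + Gt - losses = 21.5897 + 24.9 - 2.1 = 44.3897 dBW

44.3897 dBW


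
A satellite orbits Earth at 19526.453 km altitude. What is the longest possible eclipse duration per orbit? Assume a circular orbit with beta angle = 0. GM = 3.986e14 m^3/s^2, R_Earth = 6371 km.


r = 25897.4530 km
T = 691.2666 min
Eclipse fraction = arcsin(R_E/r)/pi = arcsin(6371.0000/25897.4530)/pi
= arcsin(0.2460087)/pi = 0.0791192
Eclipse duration = 0.0791192 * 691.2666 = 54.6925 min

54.6925 minutes


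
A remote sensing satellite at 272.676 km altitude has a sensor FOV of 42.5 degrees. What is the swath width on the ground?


FOV = 42.5 deg = 0.7417649 rad
swath = 2 * alt * tan(FOV/2) = 2 * 272.676 * tan(0.3708825)
swath = 2 * 272.676 * 0.3888787
swath = 212.0758 km

212.0758 km


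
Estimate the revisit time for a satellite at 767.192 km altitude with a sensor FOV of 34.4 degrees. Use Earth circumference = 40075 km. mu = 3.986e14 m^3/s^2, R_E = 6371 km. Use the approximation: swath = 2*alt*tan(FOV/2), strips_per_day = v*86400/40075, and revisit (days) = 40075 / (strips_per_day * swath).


swath = 2*767.192*tan(0.3001966) = 474.9712 km
v = sqrt(mu/r) = 7472.6482 m/s = 7.4726 km/s
strips/day = v*86400/40075 = 7.4726*86400/40075 = 16.1107
coverage/day = strips * swath = 16.1107 * 474.9712 = 7652.1243 km
revisit = 40075 / 7652.1243 = 5.2371 days

5.2371 days


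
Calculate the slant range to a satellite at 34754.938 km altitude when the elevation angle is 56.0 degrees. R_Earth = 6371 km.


h = 34754.938 km, el = 56.0 deg
d = -R_E*sin(el) + sqrt((R_E*sin(el))^2 + 2*R_E*h + h^2)
d = -6371.0000*sin(0.9773844) + sqrt((6371.0000*0.8290376)^2 + 2*6371.0000*34754.938 + 34754.938^2)
d = 35689.5395 km

35689.5395 km


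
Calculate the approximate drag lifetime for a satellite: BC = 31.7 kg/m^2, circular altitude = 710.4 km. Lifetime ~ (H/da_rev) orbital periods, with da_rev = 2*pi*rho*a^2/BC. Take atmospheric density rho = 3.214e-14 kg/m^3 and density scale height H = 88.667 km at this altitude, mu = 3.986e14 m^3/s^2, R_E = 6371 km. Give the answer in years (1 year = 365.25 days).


a = R_E + alt = 7081.4000 km = 7.0814e+06 m
da_rev = 2*pi*rho*a^2/BC = 2*pi*3.214e-14*(7.0814e+06)^2/31.7 = 0.319451353 m per revolution
N = H/da_rev = 88667.0000 m / 0.319451353 m = 277560.2582 revolutions
P = 2*pi*sqrt(a^3/mu) = 5930.4809 s
lifetime = N*P = 277560.2582 * 5930.4809 = 1.6460658e+09 s = 19051.6876 days
years = 19051.6876 / 365.25 = 52.1607 years

52.1607 years


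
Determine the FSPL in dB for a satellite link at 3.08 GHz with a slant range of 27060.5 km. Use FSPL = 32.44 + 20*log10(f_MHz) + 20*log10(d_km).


f = 3.08 GHz = 3080.0000 MHz
d = 27060.5 km
FSPL = 32.44 + 20*log10(3080.0000) + 20*log10(27060.5)
FSPL = 32.44 + 69.7710 + 88.6467
FSPL = 190.8577 dB

190.8577 dB


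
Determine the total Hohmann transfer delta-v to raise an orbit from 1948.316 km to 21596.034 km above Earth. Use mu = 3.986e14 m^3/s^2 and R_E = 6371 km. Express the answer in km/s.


r1 = 8319.3160 km = 8.319316e+06 m
r2 = 27967.0340 km = 2.7967034e+07 m
dv1 = sqrt(mu/r1)*(sqrt(2*r2/(r1+r2)) - 1) = 1672.0295 m/s
dv2 = sqrt(mu/r2)*(1 - sqrt(2*r1/(r1+r2))) = 1218.8253 m/s
total dv = |dv1| + |dv2| = 1672.0295 + 1218.8253 = 2890.8548 m/s = 2.8909 km/s

2.8909 km/s


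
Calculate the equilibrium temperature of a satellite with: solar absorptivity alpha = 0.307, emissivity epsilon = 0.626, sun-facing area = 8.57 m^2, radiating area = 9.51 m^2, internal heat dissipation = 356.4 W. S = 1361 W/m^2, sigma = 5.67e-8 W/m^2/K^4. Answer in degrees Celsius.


Numerator = alpha*S*A_sun + Q_int = 0.307*1361*8.57 + 356.4 = 3937.1774 W
Denominator = eps*sigma*A_rad = 0.626*5.67e-8*9.51 = 3.3754984e-07 W/K^4
T^4 = 1.1663988e+10 K^4
T = 328.6335 K = 55.4835 C

55.4835 degrees Celsius


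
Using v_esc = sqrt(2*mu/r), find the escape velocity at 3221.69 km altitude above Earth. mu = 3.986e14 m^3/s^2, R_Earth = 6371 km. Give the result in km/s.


r = 6371.0 + 3221.69 = 9592.6900 km = 9.59269e+06 m
v_esc = sqrt(2*mu/r) = sqrt(2*3.986e14 / 9.59269e+06)
v_esc = 9116.1915 m/s = 9.1162 km/s

9.1162 km/s


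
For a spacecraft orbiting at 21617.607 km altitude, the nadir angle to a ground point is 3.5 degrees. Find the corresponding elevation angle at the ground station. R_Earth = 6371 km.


r = R_E + alt = 27988.6070 km
Law of sines in the satellite / Earth-center / ground-point triangle:
  sin(nadir)/R_E = sin(90 + el)/r  =>  cos(el) = (r/R_E)*sin(nadir)
cos(el) = (27988.6070 / 6371.0000) * sin(3.5 deg) = 0.2681939
el = arccos(0.2681939) = 74.4432 deg
(Earth-central angle = 90 - nadir - el = 12.0568 deg)

74.4432 degrees


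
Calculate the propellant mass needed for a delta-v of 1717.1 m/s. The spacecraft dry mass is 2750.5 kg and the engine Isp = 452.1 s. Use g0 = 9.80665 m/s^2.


ve = Isp * g0 = 452.1 * 9.80665 = 4433.586465 m/s
mass ratio = exp(dv/ve) = exp(1717.1/4433.586465) = 1.47298901
m_prop = m_dry * (mr - 1) = 2750.5 * (1.47298901 - 1)
m_prop = 1300.9563 kg

1300.9563 kg


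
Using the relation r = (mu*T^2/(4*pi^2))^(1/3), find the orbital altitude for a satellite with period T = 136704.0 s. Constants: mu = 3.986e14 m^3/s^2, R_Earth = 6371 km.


T = 136704.0 s
r = (mu*T^2/(4*pi^2))^(1/3) = (3.986e14 * 136704.0^2 / (4*pi^2))^(1/3)
r = 5.7356151e+07 m = 57356.1512 km
alt = r - R_E = 57356.1512 - 6371 = 50985.1512 km

50985.1512 km


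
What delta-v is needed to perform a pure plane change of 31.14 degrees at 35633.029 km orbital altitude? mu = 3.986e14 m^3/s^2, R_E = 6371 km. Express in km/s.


r = 42004.0290 km = 4.2004029e+07 m
V = sqrt(mu/r) = 3080.5139 m/s
di = 31.14 deg = 0.5434955 rad
dV = 2*V*sin(di/2) = 2*3080.5139*sin(0.2717478)
dV = 1653.7152 m/s = 1.6537 km/s

1.6537 km/s


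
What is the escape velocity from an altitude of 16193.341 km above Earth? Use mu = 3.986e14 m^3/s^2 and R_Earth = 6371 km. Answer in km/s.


r = 6371.0 + 16193.341 = 22564.3410 km = 2.2564341e+07 m
v_esc = sqrt(2*mu/r) = sqrt(2*3.986e14 / 2.2564341e+07)
v_esc = 5943.9113 m/s = 5.9439 km/s

5.9439 km/s


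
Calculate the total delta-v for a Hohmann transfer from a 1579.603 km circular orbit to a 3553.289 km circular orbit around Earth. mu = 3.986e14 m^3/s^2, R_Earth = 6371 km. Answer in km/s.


r1 = 7950.6030 km = 7.950603e+06 m
r2 = 9924.2890 km = 9.924289e+06 m
dv1 = sqrt(mu/r1)*(sqrt(2*r2/(r1+r2)) - 1) = 380.6737 m/s
dv2 = sqrt(mu/r2)*(1 - sqrt(2*r1/(r1+r2))) = 360.1150 m/s
total dv = |dv1| + |dv2| = 380.6737 + 360.1150 = 740.7887 m/s = 0.7407887 km/s

0.7408 km/s


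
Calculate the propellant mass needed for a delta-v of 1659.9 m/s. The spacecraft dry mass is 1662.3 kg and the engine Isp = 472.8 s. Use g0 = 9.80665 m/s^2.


ve = Isp * g0 = 472.8 * 9.80665 = 4636.584120 m/s
mass ratio = exp(dv/ve) = exp(1659.9/4636.584120) = 1.43046651
m_prop = m_dry * (mr - 1) = 1662.3 * (1.43046651 - 1)
m_prop = 715.5645 kg

715.5645 kg


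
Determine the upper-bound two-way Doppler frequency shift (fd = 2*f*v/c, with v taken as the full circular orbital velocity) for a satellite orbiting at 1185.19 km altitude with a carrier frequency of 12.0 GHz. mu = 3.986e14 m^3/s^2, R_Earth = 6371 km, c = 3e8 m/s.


r = 7.55619e+06 m
v = sqrt(mu/r) = 7263.0195 m/s (worst-case radial velocity)
f = 12.0 GHz = 1.2e+10 Hz
fd = 2*f*v/c = 2*1.2e+10*7263.0195/3.0e+08
fd = 581041.5629 Hz

581041.5629 Hz


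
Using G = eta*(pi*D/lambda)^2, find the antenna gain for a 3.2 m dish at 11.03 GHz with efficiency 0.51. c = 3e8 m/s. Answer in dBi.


lambda = c/f = 3e8 / 1.103e+10 = 0.02719855 m
G = eta*(pi*D/lambda)^2 = 0.51*(pi*3.2/0.02719855)^2
G = 69675.2272 (linear)
G = 10*log10(69675.2272) = 48.4308 dBi

48.4308 dBi


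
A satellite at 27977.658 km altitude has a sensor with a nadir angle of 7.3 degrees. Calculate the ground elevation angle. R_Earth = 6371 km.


r = R_E + alt = 34348.6580 km
Law of sines in the satellite / Earth-center / ground-point triangle:
  sin(nadir)/R_E = sin(90 + el)/r  =>  cos(el) = (r/R_E)*sin(nadir)
cos(el) = (34348.6580 / 6371.0000) * sin(7.3 deg) = 0.6850571
el = arccos(0.6850571) = 46.7599 deg
(Earth-central angle = 90 - nadir - el = 35.9401 deg)

46.7599 degrees


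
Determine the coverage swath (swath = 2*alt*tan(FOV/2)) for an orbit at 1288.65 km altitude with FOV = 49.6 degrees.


FOV = 49.6 deg = 0.8656833 rad
swath = 2 * alt * tan(FOV/2) = 2 * 1288.65 * tan(0.4328417)
swath = 2 * 1288.65 * 0.4620649
swath = 1190.8798 km

1190.8798 km


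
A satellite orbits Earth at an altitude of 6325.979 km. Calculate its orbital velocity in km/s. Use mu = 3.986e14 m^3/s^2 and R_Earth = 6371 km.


r = R_E + alt = 6371.0 + 6325.979 = 12696.9790 km = 1.2696979e+07 m
v = sqrt(mu/r) = sqrt(3.986e14 / 1.2696979e+07) = 5602.9719 m/s = 5.6030 km/s

5.6030 km/s


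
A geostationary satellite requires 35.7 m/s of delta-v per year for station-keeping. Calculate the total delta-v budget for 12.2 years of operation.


dV = rate * years = 35.7 * 12.2
dV = 435.5400 m/s

435.5400 m/s


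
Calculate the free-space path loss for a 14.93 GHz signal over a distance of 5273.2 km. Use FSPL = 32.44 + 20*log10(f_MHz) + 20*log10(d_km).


f = 14.93 GHz = 14930.0000 MHz
d = 5273.2 km
FSPL = 32.44 + 20*log10(14930.0000) + 20*log10(5273.2)
FSPL = 32.44 + 83.4812 + 74.4415
FSPL = 190.3627 dB

190.3627 dB


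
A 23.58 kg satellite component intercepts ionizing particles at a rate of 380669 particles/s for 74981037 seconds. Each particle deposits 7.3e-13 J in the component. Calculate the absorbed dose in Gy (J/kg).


Total energy deposited = rate * time * E_per
  = 380669 * 74981037 * 7.3e-13 = 20.8364 J
Dose = E_total / mass = 20.8364 / 23.58
Dose = 0.8836454 Gy

0.8836 Gy


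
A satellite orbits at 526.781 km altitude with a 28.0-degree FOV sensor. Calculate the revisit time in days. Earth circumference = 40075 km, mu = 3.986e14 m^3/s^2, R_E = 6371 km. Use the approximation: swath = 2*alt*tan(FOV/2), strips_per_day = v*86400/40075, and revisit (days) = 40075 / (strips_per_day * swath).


swath = 2*526.781*tan(0.2443461) = 262.6825 km
v = sqrt(mu/r) = 7601.7564 m/s = 7.6018 km/s
strips/day = v*86400/40075 = 7.6018*86400/40075 = 16.3891
coverage/day = strips * swath = 16.3891 * 262.6825 = 4305.1205 km
revisit = 40075 / 4305.1205 = 9.3087 days

9.3087 days


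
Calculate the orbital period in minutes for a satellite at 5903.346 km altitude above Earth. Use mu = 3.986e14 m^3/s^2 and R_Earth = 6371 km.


r = 12274.3460 km = 1.2274346e+07 m
T = 2*pi*sqrt(r^3/mu) = 2*pi*sqrt(1.8492477e+21 / 3.986e14)
T = 13533.4575 s = 225.5576 min

225.5576 minutes


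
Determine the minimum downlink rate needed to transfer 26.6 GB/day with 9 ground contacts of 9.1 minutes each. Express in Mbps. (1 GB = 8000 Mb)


total contact time = 9 * 9.1 * 60 = 4914.0000 s
data = 26.6 GB = 212800.0000 Mb
rate = 212800.0000 / 4914.0000 = 43.3048 Mbps

43.3048 Mbps


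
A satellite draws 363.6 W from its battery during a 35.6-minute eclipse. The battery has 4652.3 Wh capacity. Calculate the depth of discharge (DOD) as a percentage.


E_used = P * t / 60 = 363.6 * 35.6 / 60 = 215.7360 Wh
DOD = E_used / E_total * 100 = 215.7360 / 4652.3 * 100
DOD = 4.6372 %

4.6372 %


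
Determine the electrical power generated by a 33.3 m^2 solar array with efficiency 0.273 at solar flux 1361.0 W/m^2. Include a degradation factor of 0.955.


P = area * eta * S * degradation
P = 33.3 * 0.273 * 1361.0 * 0.955
P = 11815.9427 W

11815.9427 W


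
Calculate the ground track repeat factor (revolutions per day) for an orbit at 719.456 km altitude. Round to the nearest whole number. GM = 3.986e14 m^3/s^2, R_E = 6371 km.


r = 7.090456e+06 m
T = 2*pi*sqrt(r^3/mu) = 5941.8608 s = 99.0310 min
revs/day = 1440 / 99.0310 = 14.5409
Rounded: 15 revolutions per day

15 revolutions per day


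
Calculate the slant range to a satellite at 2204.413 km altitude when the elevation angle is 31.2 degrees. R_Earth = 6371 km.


h = 2204.413 km, el = 31.2 deg
d = -R_E*sin(el) + sqrt((R_E*sin(el))^2 + 2*R_E*h + h^2)
d = -6371.0000*sin(0.5445427) + sqrt((6371.0000*0.518027)^2 + 2*6371.0000*2204.413 + 2204.413^2)
d = 3320.8566 km

3320.8566 km


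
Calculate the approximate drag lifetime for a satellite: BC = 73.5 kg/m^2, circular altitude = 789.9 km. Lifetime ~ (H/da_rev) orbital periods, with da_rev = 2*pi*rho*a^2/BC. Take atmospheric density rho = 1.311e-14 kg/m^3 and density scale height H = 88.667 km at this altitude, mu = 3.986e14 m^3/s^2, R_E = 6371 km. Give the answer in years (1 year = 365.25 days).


a = R_E + alt = 7160.9000 km = 7.1609e+06 m
da_rev = 2*pi*rho*a^2/BC = 2*pi*1.311e-14*(7.1609e+06)^2/73.5 = 0.0574685764 m per revolution
N = H/da_rev = 88667.0000 m / 0.0574685764 m = 1.542878e+06 revolutions
P = 2*pi*sqrt(a^3/mu) = 6030.6293 s
lifetime = N*P = 1.542878e+06 * 6030.6293 = 9.3045251e+09 s = 107691.2624 days
years = 107691.2624 / 365.25 = 294.8426 years

294.8426 years


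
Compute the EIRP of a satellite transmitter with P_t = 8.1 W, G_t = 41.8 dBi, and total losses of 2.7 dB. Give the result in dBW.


Pt = 8.1 W = 9.0849 dBW
EIRP = Pt_dBW + Gt - losses = 9.0849 + 41.8 - 2.7 = 48.1849 dBW

48.1849 dBW


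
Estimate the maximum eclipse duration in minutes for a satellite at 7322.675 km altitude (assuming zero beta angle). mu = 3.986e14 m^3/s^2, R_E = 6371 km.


r = 13693.6750 km
T = 265.7908 min
Eclipse fraction = arcsin(R_E/r)/pi = arcsin(6371.0000/13693.6750)/pi
= arcsin(0.4652513)/pi = 0.154036
Eclipse duration = 0.154036 * 265.7908 = 40.9414 min

40.9414 minutes


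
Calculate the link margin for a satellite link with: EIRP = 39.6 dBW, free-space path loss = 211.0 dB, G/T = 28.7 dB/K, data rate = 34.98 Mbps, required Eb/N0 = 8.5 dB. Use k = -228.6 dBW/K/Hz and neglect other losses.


C/N0 = EIRP - FSPL + G/T - k = 39.6 - 211.0 + 28.7 - (-228.6)
C/N0 = 85.9000 dB-Hz
R_b = 34.98 Mbps = 3.498e+07 bps -> 10*log10(R_b) = 75.4382 dB-Hz
Eb/N0 = C/N0 - 10*log10(R_b) = 85.9000 - 75.4382 = 10.4618 dB
Margin = Eb/N0 - Eb/N0_req = 10.4618 - 8.5 = 1.9618 dB (link closes)

1.9618 dB


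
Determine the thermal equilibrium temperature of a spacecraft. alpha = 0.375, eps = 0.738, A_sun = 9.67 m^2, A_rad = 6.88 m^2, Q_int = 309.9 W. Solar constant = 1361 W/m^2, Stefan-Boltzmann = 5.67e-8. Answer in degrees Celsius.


Numerator = alpha*S*A_sun + Q_int = 0.375*1361*9.67 + 309.9 = 5245.2262 W
Denominator = eps*sigma*A_rad = 0.738*5.67e-8*6.88 = 2.8789085e-07 W/K^4
T^4 = 1.8219496e+10 K^4
T = 367.3957 K = 94.2457 C

94.2457 degrees Celsius


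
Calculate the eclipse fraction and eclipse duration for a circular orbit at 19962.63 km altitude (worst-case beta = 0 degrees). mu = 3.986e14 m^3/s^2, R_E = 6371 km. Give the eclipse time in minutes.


r = 26333.6300 km
T = 708.8038 min
Eclipse fraction = arcsin(R_E/r)/pi = arcsin(6371.0000/26333.6300)/pi
= arcsin(0.241934)/pi = 0.07778174
Eclipse duration = 0.07778174 * 708.8038 = 55.1320 min

55.1320 minutes


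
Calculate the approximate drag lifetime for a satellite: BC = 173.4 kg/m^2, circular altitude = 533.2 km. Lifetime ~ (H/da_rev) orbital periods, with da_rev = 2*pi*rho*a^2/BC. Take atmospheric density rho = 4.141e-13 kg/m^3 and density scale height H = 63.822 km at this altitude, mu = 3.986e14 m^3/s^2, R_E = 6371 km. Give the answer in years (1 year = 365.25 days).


a = R_E + alt = 6904.2000 km = 6.9042e+06 m
da_rev = 2*pi*rho*a^2/BC = 2*pi*4.141e-13*(6.9042e+06)^2/173.4 = 0.715258014 m per revolution
N = H/da_rev = 63822.0000 m / 0.715258014 m = 89229.3392 revolutions
P = 2*pi*sqrt(a^3/mu) = 5709.2790 s
lifetime = N*P = 89229.3392 * 5709.2790 = 5.0943519e+08 s = 5896.2407 days
years = 5896.2407 / 365.25 = 16.1430 years

16.1430 years


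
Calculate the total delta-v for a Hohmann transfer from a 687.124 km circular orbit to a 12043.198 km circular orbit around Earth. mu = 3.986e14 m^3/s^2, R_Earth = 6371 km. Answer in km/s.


r1 = 7058.1240 km = 7.058124e+06 m
r2 = 18414.1980 km = 1.8414198e+07 m
dv1 = sqrt(mu/r1)*(sqrt(2*r2/(r1+r2)) - 1) = 1521.1885 m/s
dv2 = sqrt(mu/r2)*(1 - sqrt(2*r1/(r1+r2))) = 1189.0435 m/s
total dv = |dv1| + |dv2| = 1521.1885 + 1189.0435 = 2710.2319 m/s = 2.7102 km/s

2.7102 km/s


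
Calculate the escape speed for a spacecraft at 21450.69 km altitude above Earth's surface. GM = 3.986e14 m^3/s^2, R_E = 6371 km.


r = 6371.0 + 21450.69 = 27821.6900 km = 2.782169e+07 m
v_esc = sqrt(2*mu/r) = sqrt(2*3.986e14 / 2.782169e+07)
v_esc = 5352.9340 m/s = 5.3529 km/s

5.3529 km/s


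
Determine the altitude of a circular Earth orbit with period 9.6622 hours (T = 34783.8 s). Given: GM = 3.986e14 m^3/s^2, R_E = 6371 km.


T = 34783.8 s
r = (mu*T^2/(4*pi^2))^(1/3) = (3.986e14 * 34783.8^2 / (4*pi^2))^(1/3)
r = 2.303088e+07 m = 23030.8802 km
alt = r - R_E = 23030.8802 - 6371 = 16659.8802 km

16659.8802 km


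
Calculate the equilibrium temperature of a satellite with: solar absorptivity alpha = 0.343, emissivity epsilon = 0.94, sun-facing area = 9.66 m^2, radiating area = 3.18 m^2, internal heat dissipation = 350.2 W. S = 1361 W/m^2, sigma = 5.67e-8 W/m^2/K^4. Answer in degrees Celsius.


Numerator = alpha*S*A_sun + Q_int = 0.343*1361*9.66 + 350.2 = 4859.7102 W
Denominator = eps*sigma*A_rad = 0.94*5.67e-8*3.18 = 1.6948764e-07 W/K^4
T^4 = 2.8672947e+10 K^4
T = 411.4983 K = 138.3483 C

138.3483 degrees Celsius


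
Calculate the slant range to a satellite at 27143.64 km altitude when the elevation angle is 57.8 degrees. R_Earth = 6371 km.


h = 27143.64 km, el = 57.8 deg
d = -R_E*sin(el) + sqrt((R_E*sin(el))^2 + 2*R_E*h + h^2)
d = -6371.0000*sin(1.0088) + sqrt((6371.0000*0.8461932)^2 + 2*6371.0000*27143.64 + 27143.64^2)
d = 27951.1495 km

27951.1495 km


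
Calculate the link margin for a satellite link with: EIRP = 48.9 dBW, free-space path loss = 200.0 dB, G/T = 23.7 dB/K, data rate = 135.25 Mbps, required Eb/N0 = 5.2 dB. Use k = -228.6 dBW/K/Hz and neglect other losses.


C/N0 = EIRP - FSPL + G/T - k = 48.9 - 200.0 + 23.7 - (-228.6)
C/N0 = 101.2000 dB-Hz
R_b = 135.25 Mbps = 1.3525e+08 bps -> 10*log10(R_b) = 81.3114 dB-Hz
Eb/N0 = C/N0 - 10*log10(R_b) = 101.2000 - 81.3114 = 19.8886 dB
Margin = Eb/N0 - Eb/N0_req = 19.8886 - 5.2 = 14.6886 dB (link closes)

14.6886 dB


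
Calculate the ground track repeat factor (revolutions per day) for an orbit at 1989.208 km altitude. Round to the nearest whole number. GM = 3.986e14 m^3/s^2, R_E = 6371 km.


r = 8.360208e+06 m
T = 2*pi*sqrt(r^3/mu) = 7607.4104 s = 126.7902 min
revs/day = 1440 / 126.7902 = 11.3573
Rounded: 11 revolutions per day

11 revolutions per day


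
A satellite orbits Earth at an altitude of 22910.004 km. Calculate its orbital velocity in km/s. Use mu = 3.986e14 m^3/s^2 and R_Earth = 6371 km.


r = R_E + alt = 6371.0 + 22910.004 = 29281.0040 km = 2.9281004e+07 m
v = sqrt(mu/r) = sqrt(3.986e14 / 2.9281004e+07) = 3689.5692 m/s = 3.6896 km/s

3.6896 km/s
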